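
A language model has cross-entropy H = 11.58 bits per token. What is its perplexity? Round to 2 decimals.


Perplexity formula: PP = 2^H
H = 11.58
PP = 2^11.58
Decompose: 2^11.58 = 2^11 * 2^0.58
2^11 = 2048, 2^0.58 ~ 1.4948492
PP ~ 2048 * 1.4948492 = 3061.4511616
Rounded to 2 decimals: 3061.45

3061.45


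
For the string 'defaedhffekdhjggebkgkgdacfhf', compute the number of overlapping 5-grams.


String 'defaedhffekdhjggebkgkgdacfhf' has length L = 28.
Number of overlapping n-grams = L - n + 1
Substituting: 28 - 5 + 1 = 24

24


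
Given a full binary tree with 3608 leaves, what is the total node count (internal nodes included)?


Leaf nodes (terminals): 3608
Internal nodes = n - 1 = 3608 - 1 = 3607
Total = leaves + internal = 3608 + 3607 = 7215

7215


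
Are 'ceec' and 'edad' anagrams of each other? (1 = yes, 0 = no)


Sort characters of 'ceec': 'ccee'
Sort characters of 'edad': 'adde'
Sorted forms differ -> they are NOT anagrams
Result: 0

0


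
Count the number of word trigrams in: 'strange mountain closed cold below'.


Word trigrams from [5] words:
  Trigram 1: (strange mountain closed)
  Trigram 2: (mountain closed cold)
  Trigram 3: (closed cold below)
Total word trigrams: 5 - 2 = 3

3


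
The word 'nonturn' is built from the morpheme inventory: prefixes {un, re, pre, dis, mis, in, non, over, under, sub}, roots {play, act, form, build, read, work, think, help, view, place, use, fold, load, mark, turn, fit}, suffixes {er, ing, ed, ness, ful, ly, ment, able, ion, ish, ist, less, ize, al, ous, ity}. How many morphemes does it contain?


Segmenting 'nonturn' against the inventory:
  'non' -> prefix (morpheme 1)
  'turn' -> root (morpheme 2)
Total morphemes: 2

2


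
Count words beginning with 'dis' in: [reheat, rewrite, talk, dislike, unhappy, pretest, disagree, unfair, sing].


Checking each word for prefix 'dis':
  'reheat' -> no (count: 0)
  'rewrite' -> no (count: 0)
  'talk' -> no (count: 0)
  'dislike' -> YES, starts with 'dis' (count: 1)
  'unhappy' -> no (count: 1)
  'pretest' -> no (count: 1)
  'disagree' -> YES, starts with 'dis' (count: 2)
  'unfair' -> no (count: 2)
  'sing' -> no (count: 2)
Total with prefix 'dis': 2

2


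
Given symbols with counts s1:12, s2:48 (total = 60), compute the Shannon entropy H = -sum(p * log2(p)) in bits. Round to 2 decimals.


Computing entropy H = -sum(p_i * log2(p_i)):
  s1: p = 12/60 = 0.2000, -p*log2(p) = 0.4644
  s2: p = 48/60 = 0.8000, -p*log2(p) = 0.2575
H = sum of terms = 0.7219
Rounded to 2 decimals: 0.72

0.72


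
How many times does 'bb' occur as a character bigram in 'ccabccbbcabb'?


Scanning 'ccabccbbcabb' for bigram 'bb':
  Position 0: 'cc' -> no
  Position 1: 'ca' -> no
  Position 2: 'ab' -> no
  Position 3: 'bc' -> no
  Position 4: 'cc' -> no
  Position 5: 'cb' -> no
  Position 6: 'bb' -> MATCH
  Position 7: 'bc' -> no
  Position 8: 'ca' -> no
  Position 9: 'ab' -> no
  Position 10: 'bb' -> MATCH
Total matches: 2

2


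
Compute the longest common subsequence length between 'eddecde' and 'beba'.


DP table for LCS of 'eddecde' and 'beba':
       b  e  b  a
    0  0  0  0  0
  e 0  0  1  1  1
  d 0  0  1  1  1
  d 0  0  1  1  1
  e 0  0  1  1  1
  c 0  0  1  1  1
  d 0  0  1  1  1
  e 0  0  1  1  1
LCS: 'e'
LCS length = 1

1


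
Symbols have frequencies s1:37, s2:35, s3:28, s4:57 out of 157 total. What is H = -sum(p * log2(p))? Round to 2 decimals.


Computing entropy H = -sum(p_i * log2(p_i)):
  s1: p = 37/157 = 0.2357, -p*log2(p) = 0.4914
  s2: p = 35/157 = 0.2229, -p*log2(p) = 0.4827
  s3: p = 28/157 = 0.1783, -p*log2(p) = 0.4436
  s4: p = 57/157 = 0.3631, -p*log2(p) = 0.5307
H = sum of terms = 1.9484
Rounded to 2 decimals: 1.95

1.95


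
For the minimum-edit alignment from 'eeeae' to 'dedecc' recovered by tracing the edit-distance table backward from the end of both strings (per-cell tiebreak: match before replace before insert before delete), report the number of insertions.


Edit distance = 4. Backtracking from cell (5, 6) with preference match > replace > insert > delete,
then listing the resulting alignment 'eeeae' -> 'dedecc' left to right:
  Step 1: insert 'd' [insertion #1]
  Step 2: keep 'e'
  Step 3: replace e->d
  Step 4: keep 'e'
  Step 5: replace a->c
  Step 6: replace e->c
Total insertions: 1

1


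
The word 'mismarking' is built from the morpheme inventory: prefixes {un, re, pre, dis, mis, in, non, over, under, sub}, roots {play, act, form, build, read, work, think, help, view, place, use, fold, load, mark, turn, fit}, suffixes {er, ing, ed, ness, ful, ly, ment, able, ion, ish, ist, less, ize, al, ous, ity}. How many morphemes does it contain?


Segmenting 'mismarking' against the inventory:
  'mis' -> prefix (morpheme 1)
  'mark' -> root (morpheme 2)
  'ing' -> suffix (morpheme 3)
Total morphemes: 3

3


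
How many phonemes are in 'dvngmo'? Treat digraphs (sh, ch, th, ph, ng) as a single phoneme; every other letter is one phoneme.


Parsing 'dvngmo' greedily, digraphs first:
  'd' -> consonant phoneme (phonemes so far: 1)
  'v' -> consonant phoneme (phonemes so far: 2)
  'ng' -> digraph (1 consonant phoneme) (phonemes so far: 3)
  'm' -> consonant phoneme (phonemes so far: 4)
  'o' -> vowel phoneme (phonemes so far: 5)
Total phonemes: 5

5


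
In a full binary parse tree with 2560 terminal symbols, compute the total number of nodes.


Leaf nodes (terminals): 2560
Internal nodes = n - 1 = 2560 - 1 = 2559
Total = leaves + internal = 2560 + 2559 = 5119

5119


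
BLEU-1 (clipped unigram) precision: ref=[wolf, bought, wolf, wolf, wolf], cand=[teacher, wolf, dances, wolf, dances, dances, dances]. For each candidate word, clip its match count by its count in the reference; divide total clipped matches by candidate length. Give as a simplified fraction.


Reference word counts: {'bought': 1, 'wolf': 4}
Checking each candidate word (with clipping):
  'teacher' -> not in reference -> no match (matches: 0)
  'wolf' -> in reference (ref count 4, used 1/4) -> match (matches: 1)
  'dances' -> not in reference -> no match (matches: 1)
  'wolf' -> in reference (ref count 4, used 2/4) -> match (matches: 2)
  'dances' -> not in reference -> no match (matches: 2)
  'dances' -> not in reference -> no match (matches: 2)
  'dances' -> not in reference -> no match (matches: 2)
Clipped matches: 2, Candidate length: 7
Precision = 2/7

2/7


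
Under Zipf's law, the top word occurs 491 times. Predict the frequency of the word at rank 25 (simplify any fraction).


Zipf's law: freq(rank) = f1 / rank
f1 = 491, rank = 25
freq = 491 / 25
GCD(491, 25) = 1
Simplified: 491/25

491/25


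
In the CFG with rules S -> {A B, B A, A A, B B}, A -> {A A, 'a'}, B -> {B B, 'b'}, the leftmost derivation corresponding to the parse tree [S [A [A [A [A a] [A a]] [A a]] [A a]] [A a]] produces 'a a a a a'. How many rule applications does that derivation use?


Every bracketed nonterminal node [X ...] in the tree is produced by exactly one rule application.
Reading the tree off as a leftmost derivation:
  Step 1: S  =>  A A   (applied S -> A A)
  Step 2: A A  =>  A A A   (applied A -> A A)
  Step 3: A A A  =>  A A A A   (applied A -> A A)
  Step 4: A A A A  =>  A A A A A   (applied A -> A A)
  Step 5: A A A A A  =>  a A A A A   (applied A -> a)
  Step 6: a A A A A  =>  a a A A A   (applied A -> a)
  Step 7: a a A A A  =>  a a a A A   (applied A -> a)
  Step 8: a a a A A  =>  a a a a A   (applied A -> a)
  Step 9: a a a a A  =>  a a a a a   (applied A -> a)
Final yield: a a a a a
Total rewrite steps: 9

9


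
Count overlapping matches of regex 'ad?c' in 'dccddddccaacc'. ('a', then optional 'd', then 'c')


Pattern: ad?c means 'a', then optional 'd', then 'c'.
Scanning 'dccddddccaacc' position-by-position:
  Pos 0: window 'dcc' -> no
  Pos 1: window 'ccd' -> no
  Pos 2: window 'cdd' -> no
  Pos 3: window 'ddd' -> no
  Pos 4: window 'ddd' -> no
  Pos 5: window 'ddc' -> no
  Pos 6: window 'dcc' -> no
  Pos 7: window 'cca' -> no
  Pos 8: window 'caa' -> no
  Pos 9: window 'aac' -> no
  Pos 10: window 'acc' -> MATCH
  Pos 11: window 'cc' -> no
  Pos 12: window 'c' -> no
Total matches: 1

1


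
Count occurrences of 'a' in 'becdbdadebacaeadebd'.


Scanning 'becdbdadebacaeadebd' for 'a':
  Position 6: 'a' -> MATCH (count: 1)
  Position 10: 'a' -> MATCH (count: 2)
  Position 12: 'a' -> MATCH (count: 3)
  Position 14: 'a' -> MATCH (count: 4)
Total occurrences of 'a': 4

4


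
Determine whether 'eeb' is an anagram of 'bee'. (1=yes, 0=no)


Sort characters of 'eeb': 'bee'
Sort characters of 'bee': 'bee'
Sorted forms match -> they ARE anagrams
Result: 1

1


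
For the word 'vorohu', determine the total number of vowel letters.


Scanning each character of 'vorohu':
  Position 1: 'v' -> consonant (running count: 0)
  Position 2: 'o' -> vowel (running count: 1)
  Position 3: 'r' -> consonant (running count: 1)
  Position 4: 'o' -> vowel (running count: 2)
  Position 5: 'h' -> consonant (running count: 2)
  Position 6: 'u' -> vowel (running count: 3)
Total vowels: 3

3


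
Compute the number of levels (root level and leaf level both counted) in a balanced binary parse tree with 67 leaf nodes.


In a balanced binary tree with n leaves the deepest leaf is ceil(log2(n)) edges below the root,
so counting node levels inclusive of root and leaves gives ceil(log2(n)) + 1 levels.
log2(67) = 6.0661
ceil(6.0661) = 7
levels = 7 + 1 = 8

8


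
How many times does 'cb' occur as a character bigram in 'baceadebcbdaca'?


Scanning 'baceadebcbdaca' for bigram 'cb':
  Position 0: 'ba' -> no
  Position 1: 'ac' -> no
  Position 2: 'ce' -> no
  Position 3: 'ea' -> no
  Position 4: 'ad' -> no
  Position 5: 'de' -> no
  Position 6: 'eb' -> no
  Position 7: 'bc' -> no
  Position 8: 'cb' -> MATCH
  Position 9: 'bd' -> no
  Position 10: 'da' -> no
  Position 11: 'ac' -> no
  Position 12: 'ca' -> no
Total matches: 1

1


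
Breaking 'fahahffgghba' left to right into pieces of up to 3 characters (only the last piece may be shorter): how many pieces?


'fahahffgghba' has 12 characters.
Chunking with max size 3:
  Chunk 1: 'fah' (positions 0-2)
  Chunk 2: 'ahf' (positions 3-5)
  Chunk 3: 'fgg' (positions 6-8)
  Chunk 4: 'hba' (positions 9-11)
Total chunks: ceil(12 / 3) = 4

4


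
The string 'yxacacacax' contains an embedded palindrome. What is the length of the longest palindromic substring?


Scanning 'yxacacacax' for palindromic substrings.
Substring at positions 1-9: 'xacacacax'.
Check: reverse('xacacacax') = 'xacacacax' -> palindrome confirmed.
Neighbouring characters ('y' / '-') break symmetry, so it cannot extend further.
No longer palindromic substring exists; longest length = 9

9


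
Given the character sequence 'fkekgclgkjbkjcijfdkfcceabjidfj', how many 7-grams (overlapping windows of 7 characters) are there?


String 'fkekgclgkjbkjcijfdkfcceabjidfj' has length L = 30.
Number of overlapping n-grams = L - n + 1
Substituting: 30 - 7 + 1 = 24

24


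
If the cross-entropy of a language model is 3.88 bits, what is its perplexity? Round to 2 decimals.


Perplexity formula: PP = 2^H
H = 3.88
PP = 2^3.88
Decompose: 2^3.88 = 2^3 * 2^0.88
2^3 = 8, 2^0.88 ~ 1.8403753
PP ~ 8 * 1.8403753 = 14.7230024
Rounded to 2 decimals: 14.72

14.72


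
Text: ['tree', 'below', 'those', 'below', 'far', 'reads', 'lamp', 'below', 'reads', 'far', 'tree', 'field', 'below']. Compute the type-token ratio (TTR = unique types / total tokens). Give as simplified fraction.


Tokens: 13
Unique types: ('below', 'far', 'field', 'lamp', 'reads', 'those', 'tree') = 7
TTR = 7/13
Already in lowest terms.

7/13


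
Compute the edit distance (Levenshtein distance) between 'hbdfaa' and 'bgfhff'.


Building DP table for s1='hbdfaa' (len 6) and s2='bgfhff' (len 6):
       b  g  f  h  f  f
    0  1  2  3  4  5  6
  h 1  1  2  3  3  4  5
  b 2  1  2  3  4  4  5
  d 3  2  2  3  4  5  5
  f 4  3  3  2  3  4  5
  a 5  4  4  3  3  4  5
  a 6  5  5  4  4  4  5
Edit distance = dp[6][6] = 5

5


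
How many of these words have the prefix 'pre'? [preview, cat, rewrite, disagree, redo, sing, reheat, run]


Checking each word for prefix 'pre':
  'preview' -> YES, starts with 'pre' (count: 1)
  'cat' -> no (count: 1)
  'rewrite' -> no (count: 1)
  'disagree' -> no (count: 1)
  'redo' -> no (count: 1)
  'sing' -> no (count: 1)
  'reheat' -> no (count: 1)
  'run' -> no (count: 1)
Total with prefix 'pre': 1

1


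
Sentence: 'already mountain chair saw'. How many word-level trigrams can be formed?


Word trigrams from [4] words:
  Trigram 1: (already mountain chair)
  Trigram 2: (mountain chair saw)
Total word trigrams: 4 - 2 = 2

2


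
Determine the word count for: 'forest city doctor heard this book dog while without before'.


Counting words by splitting on spaces:
  Word 1: 'forest'
  Word 2: 'city'
  Word 3: 'doctor'
  Word 4: 'heard'
  Word 5: 'this'
  Word 6: 'book'
  Word 7: 'dog'
  Word 8: 'while'
  Word 9: 'without'
  Word 10: 'before'
Total words: 10

10


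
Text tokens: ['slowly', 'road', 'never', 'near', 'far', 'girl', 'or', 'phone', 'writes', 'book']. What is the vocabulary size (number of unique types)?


Listing all tokens and tracking unique types:
  Token 1: 'slowly' -> NEW (unique so far: 1)
  Token 2: 'road' -> NEW (unique so far: 2)
  Token 3: 'never' -> NEW (unique so far: 3)
  Token 4: 'near' -> NEW (unique so far: 4)
  Token 5: 'far' -> NEW (unique so far: 5)
  Token 6: 'girl' -> NEW (unique so far: 6)
  Token 7: 'or' -> NEW (unique so far: 7)
  Token 8: 'phone' -> NEW (unique so far: 8)
  Token 9: 'writes' -> NEW (unique so far: 9)
  Token 10: 'book' -> NEW (unique so far: 10)
Unique types: ('book', 'far', 'girl', 'near', 'never', 'or', 'phone', 'road', 'slowly', 'writes')
Vocabulary size: 10

10


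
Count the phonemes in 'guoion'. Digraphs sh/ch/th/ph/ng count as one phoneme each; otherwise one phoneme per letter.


Parsing 'guoion' greedily, digraphs first:
  'g' -> consonant phoneme (phonemes so far: 1)
  'u' -> vowel phoneme (phonemes so far: 2)
  'o' -> vowel phoneme (phonemes so far: 3)
  'i' -> vowel phoneme (phonemes so far: 4)
  'o' -> vowel phoneme (phonemes so far: 5)
  'n' -> consonant phoneme (phonemes so far: 6)
Total phonemes: 6

6


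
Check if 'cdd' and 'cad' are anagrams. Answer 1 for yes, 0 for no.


Sort characters of 'cdd': 'cdd'
Sort characters of 'cad': 'acd'
Sorted forms differ -> they are NOT anagrams
Result: 0

0


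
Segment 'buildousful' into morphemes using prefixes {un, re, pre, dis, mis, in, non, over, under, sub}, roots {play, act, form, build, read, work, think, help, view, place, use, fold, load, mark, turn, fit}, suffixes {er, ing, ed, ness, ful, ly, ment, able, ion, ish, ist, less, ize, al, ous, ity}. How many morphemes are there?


Segmenting 'buildousful' against the inventory:
  'build' -> root (morpheme 1)
  'ous' -> suffix (morpheme 2)
  'ful' -> suffix (morpheme 3)
Total morphemes: 3

3


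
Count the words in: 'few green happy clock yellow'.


Counting words by splitting on spaces:
  Word 1: 'few'
  Word 2: 'green'
  Word 3: 'happy'
  Word 4: 'clock'
  Word 5: 'yellow'
Total words: 5

5


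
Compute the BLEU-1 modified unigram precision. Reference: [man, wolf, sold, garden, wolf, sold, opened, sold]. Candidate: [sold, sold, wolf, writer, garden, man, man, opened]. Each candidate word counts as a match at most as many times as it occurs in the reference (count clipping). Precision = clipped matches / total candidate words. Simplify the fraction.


Reference word counts: {'garden': 1, 'man': 1, 'opened': 1, 'sold': 3, 'wolf': 2}
Checking each candidate word (with clipping):
  'sold' -> in reference (ref count 3, used 1/3) -> match (matches: 1)
  'sold' -> in reference (ref count 3, used 2/3) -> match (matches: 2)
  'wolf' -> in reference (ref count 2, used 1/2) -> match (matches: 3)
  'writer' -> not in reference -> no match (matches: 3)
  'garden' -> in reference (ref count 1, used 1/1) -> match (matches: 4)
  'man' -> in reference (ref count 1, used 1/1) -> match (matches: 5)
  'man' -> ref count 1 already used up (1/1) -> clipped, no match (matches: 5)
  'opened' -> in reference (ref count 1, used 1/1) -> match (matches: 6)
Clipped matches: 6, Candidate length: 8
Precision = 6/8 = 3/4

3/4


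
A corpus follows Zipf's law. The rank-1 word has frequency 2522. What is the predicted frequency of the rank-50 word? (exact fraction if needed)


Zipf's law: freq(rank) = f1 / rank
f1 = 2522, rank = 50
freq = 2522 / 50
GCD(2522, 50) = 2
Simplified: 1261/25

1261/25


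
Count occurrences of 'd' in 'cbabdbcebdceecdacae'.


Scanning 'cbabdbcebdceecdacae' for 'd':
  Position 4: 'd' -> MATCH (count: 1)
  Position 9: 'd' -> MATCH (count: 2)
  Position 14: 'd' -> MATCH (count: 3)
Total occurrences of 'd': 3

3


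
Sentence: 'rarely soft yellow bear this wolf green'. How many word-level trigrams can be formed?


Word trigrams from [7] words:
  Trigram 1: (rarely soft yellow)
  Trigram 2: (soft yellow bear)
  Trigram 3: (yellow bear this)
  Trigram 4: (bear this wolf)
  Trigram 5: (this wolf green)
Total word trigrams: 7 - 2 = 5

5


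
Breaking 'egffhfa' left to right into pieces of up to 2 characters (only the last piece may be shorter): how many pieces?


'egffhfa' has 7 characters.
Chunking with max size 2:
  Chunk 1: 'eg' (positions 0-1)
  Chunk 2: 'ff' (positions 2-3)
  Chunk 3: 'hf' (positions 4-5)
  Chunk 4: 'a' (positions 6-6)
Total chunks: ceil(7 / 2) = 4

4


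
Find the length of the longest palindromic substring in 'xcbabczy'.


Scanning 'xcbabczy' for palindromic substrings.
Substring at positions 1-5: 'cbabc'.
Check: reverse('cbabc') = 'cbabc' -> palindrome confirmed.
Neighbouring characters ('x' / 'z') break symmetry, so it cannot extend further.
No longer palindromic substring exists; longest length = 5

5


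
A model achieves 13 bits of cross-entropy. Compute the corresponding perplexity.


Perplexity formula: PP = 2^H
H = 13
PP = 2^13
PP = 2^13 = 8192

8192


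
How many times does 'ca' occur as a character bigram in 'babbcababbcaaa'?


Scanning 'babbcababbcaaa' for bigram 'ca':
  Position 0: 'ba' -> no
  Position 1: 'ab' -> no
  Position 2: 'bb' -> no
  Position 3: 'bc' -> no
  Position 4: 'ca' -> MATCH
  Position 5: 'ab' -> no
  Position 6: 'ba' -> no
  Position 7: 'ab' -> no
  Position 8: 'bb' -> no
  Position 9: 'bc' -> no
  Position 10: 'ca' -> MATCH
  Position 11: 'aa' -> no
  Position 12: 'aa' -> no
Total matches: 2

2


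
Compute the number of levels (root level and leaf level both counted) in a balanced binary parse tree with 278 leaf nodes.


In a balanced binary tree with n leaves the deepest leaf is ceil(log2(n)) edges below the root,
so counting node levels inclusive of root and leaves gives ceil(log2(n)) + 1 levels.
log2(278) = 8.1189
ceil(8.1189) = 9
levels = 9 + 1 = 10

10


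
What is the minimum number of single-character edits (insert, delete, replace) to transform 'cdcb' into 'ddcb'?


Building DP table for s1='cdcb' (len 4) and s2='ddcb' (len 4):
       d  d  c  b
    0  1  2  3  4
  c 1  1  2  2  3
  d 2  1  1  2  3
  c 3  2  2  1  2
  b 4  3  3  2  1
Edit distance = dp[4][4] = 1

1


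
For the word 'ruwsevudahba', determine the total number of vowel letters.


Scanning each character of 'ruwsevudahba':
  Position 1: 'r' -> consonant (running count: 0)
  Position 2: 'u' -> vowel (running count: 1)
  Position 3: 'w' -> consonant (running count: 1)
  Position 4: 's' -> consonant (running count: 1)
  Position 5: 'e' -> vowel (running count: 2)
  Position 6: 'v' -> consonant (running count: 2)
  Position 7: 'u' -> vowel (running count: 3)
  Position 8: 'd' -> consonant (running count: 3)
  Position 9: 'a' -> vowel (running count: 4)
  Position 10: 'h' -> consonant (running count: 4)
  Position 11: 'b' -> consonant (running count: 4)
  Position 12: 'a' -> vowel (running count: 5)
Total vowels: 5

5


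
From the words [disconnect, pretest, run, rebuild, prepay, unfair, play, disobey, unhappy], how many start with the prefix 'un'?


Checking each word for prefix 'un':
  'disconnect' -> no (count: 0)
  'pretest' -> no (count: 0)
  'run' -> no (count: 0)
  'rebuild' -> no (count: 0)
  'prepay' -> no (count: 0)
  'unfair' -> YES, starts with 'un' (count: 1)
  'play' -> no (count: 1)
  'disobey' -> no (count: 1)
  'unhappy' -> YES, starts with 'un' (count: 2)
Total with prefix 'un': 2

2


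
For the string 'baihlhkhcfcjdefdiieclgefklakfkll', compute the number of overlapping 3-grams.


String 'baihlhkhcfcjdefdiieclgefklakfkll' has length L = 32.
Number of overlapping n-grams = L - n + 1
Substituting: 32 - 3 + 1 = 30

30


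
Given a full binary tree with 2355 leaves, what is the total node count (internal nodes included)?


Leaf nodes (terminals): 2355
Internal nodes = n - 1 = 2355 - 1 = 2354
Total = leaves + internal = 2355 + 2354 = 4709

4709


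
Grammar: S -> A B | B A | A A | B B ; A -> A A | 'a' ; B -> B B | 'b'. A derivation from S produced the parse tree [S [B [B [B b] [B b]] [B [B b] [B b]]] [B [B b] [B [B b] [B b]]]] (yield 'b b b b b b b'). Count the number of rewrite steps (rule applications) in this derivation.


Every bracketed nonterminal node [X ...] in the tree is produced by exactly one rule application.
Reading the tree off as a leftmost derivation:
  Step 1: S  =>  B B   (applied S -> B B)
  Step 2: B B  =>  B B B   (applied B -> B B)
  Step 3: B B B  =>  B B B B   (applied B -> B B)
  Step 4: B B B B  =>  b B B B   (applied B -> b)
  Step 5: b B B B  =>  b b B B   (applied B -> b)
  Step 6: b b B B  =>  b b B B B   (applied B -> B B)
  Step 7: b b B B B  =>  b b b B B   (applied B -> b)
  Step 8: b b b B B  =>  b b b b B   (applied B -> b)
  Step 9: b b b b B  =>  b b b b B B   (applied B -> B B)
  Step 10: b b b b B B  =>  b b b b b B   (applied B -> b)
  Step 11: b b b b b B  =>  b b b b b B B   (applied B -> B B)
  Step 12: b b b b b B B  =>  b b b b b b B   (applied B -> b)
  Step 13: b b b b b b B  =>  b b b b b b b   (applied B -> b)
Final yield: b b b b b b b
Total rewrite steps: 13

13


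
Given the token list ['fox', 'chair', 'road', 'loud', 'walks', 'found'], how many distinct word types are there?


Listing all tokens and tracking unique types:
  Token 1: 'fox' -> NEW (unique so far: 1)
  Token 2: 'chair' -> NEW (unique so far: 2)
  Token 3: 'road' -> NEW (unique so far: 3)
  Token 4: 'loud' -> NEW (unique so far: 4)
  Token 5: 'walks' -> NEW (unique so far: 5)
  Token 6: 'found' -> NEW (unique so far: 6)
Unique types: ('chair', 'found', 'fox', 'loud', 'road', 'walks')
Vocabulary size: 6

6


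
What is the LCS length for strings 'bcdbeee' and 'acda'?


DP table for LCS of 'bcdbeee' and 'acda':
       a  c  d  a
    0  0  0  0  0
  b 0  0  0  0  0
  c 0  0  1  1  1
  d 0  0  1  2  2
  b 0  0  1  2  2
  e 0  0  1  2  2
  e 0  0  1  2  2
  e 0  0  1  2  2
LCS: 'cd'
LCS length = 2

2


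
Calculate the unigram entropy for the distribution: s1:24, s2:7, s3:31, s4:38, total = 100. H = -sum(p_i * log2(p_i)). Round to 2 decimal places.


Computing entropy H = -sum(p_i * log2(p_i)):
  s1: p = 24/100 = 0.2400, -p*log2(p) = 0.4941
  s2: p = 7/100 = 0.0700, -p*log2(p) = 0.2686
  s3: p = 31/100 = 0.3100, -p*log2(p) = 0.5238
  s4: p = 38/100 = 0.3800, -p*log2(p) = 0.5305
H = sum of terms = 1.8170
Rounded to 2 decimals: 1.82

1.82


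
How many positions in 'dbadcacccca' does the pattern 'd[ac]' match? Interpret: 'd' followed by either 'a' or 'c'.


Pattern: d[ac] means 'd' followed by either 'a' or 'c'.
Scanning 'dbadcacccca' position-by-position:
  Pos 0: window 'db' -> no
  Pos 1: window 'ba' -> no
  Pos 2: window 'ad' -> no
  Pos 3: window 'dc' -> MATCH
  Pos 4: window 'ca' -> no
  Pos 5: window 'ac' -> no
  Pos 6: window 'cc' -> no
  Pos 7: window 'cc' -> no
  Pos 8: window 'cc' -> no
  Pos 9: window 'ca' -> no
  Pos 10: window 'a' -> no
Total matches: 1

1


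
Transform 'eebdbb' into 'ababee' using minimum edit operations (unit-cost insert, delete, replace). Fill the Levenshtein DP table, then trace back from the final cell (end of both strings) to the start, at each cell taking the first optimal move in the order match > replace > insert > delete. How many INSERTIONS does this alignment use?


Edit distance = 5. Backtracking from cell (6, 6) with preference match > replace > insert > delete,
then listing the resulting alignment 'eebdbb' -> 'ababee' left to right:
  Step 1: delete 'e'
  Step 2: replace e->a
  Step 3: keep 'b'
  Step 4: replace d->a
  Step 5: keep 'b'
  Step 6: insert 'e' [insertion #1]
  Step 7: replace b->e
Total insertions: 1

1


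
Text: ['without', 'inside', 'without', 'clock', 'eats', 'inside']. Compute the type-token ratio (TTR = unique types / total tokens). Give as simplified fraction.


Tokens: 6
Unique types: ('clock', 'eats', 'inside', 'without') = 4
TTR = 4/6
Simplify: divide both by 2 -> 2/3
TTR = 2/3

2/3


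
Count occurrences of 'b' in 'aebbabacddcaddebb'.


Scanning 'aebbabacddcaddebb' for 'b':
  Position 2: 'b' -> MATCH (count: 1)
  Position 3: 'b' -> MATCH (count: 2)
  Position 5: 'b' -> MATCH (count: 3)
  Position 15: 'b' -> MATCH (count: 4)
  Position 16: 'b' -> MATCH (count: 5)
Total occurrences of 'b': 5

5


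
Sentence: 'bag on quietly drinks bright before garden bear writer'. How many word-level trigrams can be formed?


Word trigrams from [9] words:
  Trigram 1: (bag on quietly)
  Trigram 2: (on quietly drinks)
  Trigram 3: (quietly drinks bright)
  Trigram 4: (drinks bright before)
  Trigram 5: (bright before garden)
  Trigram 6: (before garden bear)
  Trigram 7: (garden bear writer)
Total word trigrams: 9 - 2 = 7

7


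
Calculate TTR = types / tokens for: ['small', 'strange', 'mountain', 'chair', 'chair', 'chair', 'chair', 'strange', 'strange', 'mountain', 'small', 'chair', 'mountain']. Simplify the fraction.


Tokens: 13
Unique types: ('chair', 'mountain', 'small', 'strange') = 4
TTR = 4/13
Already in lowest terms.

4/13


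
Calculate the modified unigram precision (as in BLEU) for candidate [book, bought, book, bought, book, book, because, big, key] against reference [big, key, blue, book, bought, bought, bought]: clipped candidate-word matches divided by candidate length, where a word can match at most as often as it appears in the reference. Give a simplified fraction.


Reference word counts: {'big': 1, 'blue': 1, 'book': 1, 'bought': 3, 'key': 1}
Checking each candidate word (with clipping):
  'book' -> in reference (ref count 1, used 1/1) -> match (matches: 1)
  'bought' -> in reference (ref count 3, used 1/3) -> match (matches: 2)
  'book' -> ref count 1 already used up (1/1) -> clipped, no match (matches: 2)
  'bought' -> in reference (ref count 3, used 2/3) -> match (matches: 3)
  'book' -> ref count 1 already used up (1/1) -> clipped, no match (matches: 3)
  'book' -> ref count 1 already used up (1/1) -> clipped, no match (matches: 3)
  'because' -> not in reference -> no match (matches: 3)
  'big' -> in reference (ref count 1, used 1/1) -> match (matches: 4)
  'key' -> in reference (ref count 1, used 1/1) -> match (matches: 5)
Clipped matches: 5, Candidate length: 9
Precision = 5/9

5/9


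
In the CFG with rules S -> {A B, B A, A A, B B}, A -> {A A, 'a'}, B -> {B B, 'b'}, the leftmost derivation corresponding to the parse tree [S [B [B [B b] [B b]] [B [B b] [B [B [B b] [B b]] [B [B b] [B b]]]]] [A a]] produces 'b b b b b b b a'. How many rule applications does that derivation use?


Every bracketed nonterminal node [X ...] in the tree is produced by exactly one rule application.
Reading the tree off as a leftmost derivation:
  Step 1: S  =>  B A   (applied S -> B A)
  Step 2: B A  =>  B B A   (applied B -> B B)
  Step 3: B B A  =>  B B B A   (applied B -> B B)
  Step 4: B B B A  =>  b B B A   (applied B -> b)
  Step 5: b B B A  =>  b b B A   (applied B -> b)
  Step 6: b b B A  =>  b b B B A   (applied B -> B B)
  Step 7: b b B B A  =>  b b b B A   (applied B -> b)
  Step 8: b b b B A  =>  b b b B B A   (applied B -> B B)
  Step 9: b b b B B A  =>  b b b B B B A   (applied B -> B B)
  Step 10: b b b B B B A  =>  b b b b B B A   (applied B -> b)
  Step 11: b b b b B B A  =>  b b b b b B A   (applied B -> b)
  Step 12: b b b b b B A  =>  b b b b b B B A   (applied B -> B B)
  Step 13: b b b b b B B A  =>  b b b b b b B A   (applied B -> b)
  Step 14: b b b b b b B A  =>  b b b b b b b A   (applied B -> b)
  Step 15: b b b b b b b A  =>  b b b b b b b a   (applied A -> a)
Final yield: b b b b b b b a
Total rewrite steps: 15

15


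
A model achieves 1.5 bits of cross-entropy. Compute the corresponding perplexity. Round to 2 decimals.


Perplexity formula: PP = 2^H
H = 1.5
PP = 2^1.5
Decompose: 2^1.5 = 2^1 * 2^0.5 = 2^1 * sqrt(2)
2^1 = 2, sqrt(2) ~ 1.4142136
PP ~ 2 * 1.4142136 = 2.8284272
Rounded to 2 decimals: 2.83

2.83


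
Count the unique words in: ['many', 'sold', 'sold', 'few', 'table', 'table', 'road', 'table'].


Listing all tokens and tracking unique types:
  Token 1: 'many' -> NEW (unique so far: 1)
  Token 2: 'sold' -> NEW (unique so far: 2)
  Token 3: 'sold' -> duplicate (unique so far: 2)
  Token 4: 'few' -> NEW (unique so far: 3)
  Token 5: 'table' -> NEW (unique so far: 4)
  Token 6: 'table' -> duplicate (unique so far: 4)
  Token 7: 'road' -> NEW (unique so far: 5)
  Token 8: 'table' -> duplicate (unique so far: 5)
Unique types: ('few', 'many', 'road', 'sold', 'table')
Vocabulary size: 5

5


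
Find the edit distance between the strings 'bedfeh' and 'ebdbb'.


Building DP table for s1='bedfeh' (len 6) and s2='ebdbb' (len 5):
       e  b  d  b  b
    0  1  2  3  4  5
  b 1  1  1  2  3  4
  e 2  1  2  2  3  4
  d 3  2  2  2  3  4
  f 4  3  3  3  3  4
  e 5  4  4  4  4  4
  h 6  5  5  5  5  5
Edit distance = dp[6][5] = 5

5


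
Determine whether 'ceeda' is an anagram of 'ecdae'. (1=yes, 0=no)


Sort characters of 'ceeda': 'acdee'
Sort characters of 'ecdae': 'acdee'
Sorted forms match -> they ARE anagrams
Result: 1

1


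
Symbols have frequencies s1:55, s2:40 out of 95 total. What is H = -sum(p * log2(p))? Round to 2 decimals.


Computing entropy H = -sum(p_i * log2(p_i)):
  s1: p = 55/95 = 0.5789, -p*log2(p) = 0.4565
  s2: p = 40/95 = 0.4211, -p*log2(p) = 0.5254
H = sum of terms = 0.9819
Rounded to 2 decimals: 0.98

0.98


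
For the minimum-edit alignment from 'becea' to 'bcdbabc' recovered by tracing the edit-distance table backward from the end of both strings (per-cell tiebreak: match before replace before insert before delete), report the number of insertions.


Edit distance = 5. Backtracking from cell (5, 7) with preference match > replace > insert > delete,
then listing the resulting alignment 'becea' -> 'bcdbabc' left to right:
  Step 1: keep 'b'
  Step 2: replace e->c
  Step 3: replace c->d
  Step 4: replace e->b
  Step 5: keep 'a'
  Step 6: insert 'b' [insertion #1]
  Step 7: insert 'c' [insertion #2]
Total insertions: 2

2


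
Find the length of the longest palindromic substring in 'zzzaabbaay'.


Scanning 'zzzaabbaay' for palindromic substrings.
Substring at positions 3-8: 'aabbaa'.
Check: reverse('aabbaa') = 'aabbaa' -> palindrome confirmed.
Neighbouring characters ('z' / 'y') break symmetry, so it cannot extend further.
No longer palindromic substring exists; longest length = 6

6


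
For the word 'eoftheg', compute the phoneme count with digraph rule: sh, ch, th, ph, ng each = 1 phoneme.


Parsing 'eoftheg' greedily, digraphs first:
  'e' -> vowel phoneme (phonemes so far: 1)
  'o' -> vowel phoneme (phonemes so far: 2)
  'f' -> consonant phoneme (phonemes so far: 3)
  'th' -> digraph (1 consonant phoneme) (phonemes so far: 4)
  'e' -> vowel phoneme (phonemes so far: 5)
  'g' -> consonant phoneme (phonemes so far: 6)
Total phonemes: 6

6


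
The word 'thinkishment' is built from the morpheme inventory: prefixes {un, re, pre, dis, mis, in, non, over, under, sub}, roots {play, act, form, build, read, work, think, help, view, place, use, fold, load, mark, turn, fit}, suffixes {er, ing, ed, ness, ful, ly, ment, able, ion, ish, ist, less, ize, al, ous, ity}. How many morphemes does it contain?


Segmenting 'thinkishment' against the inventory:
  'think' -> root (morpheme 1)
  'ish' -> suffix (morpheme 2)
  'ment' -> suffix (morpheme 3)
Total morphemes: 3

3


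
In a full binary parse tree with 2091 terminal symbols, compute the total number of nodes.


Leaf nodes (terminals): 2091
Internal nodes = n - 1 = 2091 - 1 = 2090
Total = leaves + internal = 2091 + 2090 = 4181

4181


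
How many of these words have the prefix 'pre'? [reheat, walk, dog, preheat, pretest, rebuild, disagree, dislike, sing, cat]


Checking each word for prefix 'pre':
  'reheat' -> no (count: 0)
  'walk' -> no (count: 0)
  'dog' -> no (count: 0)
  'preheat' -> YES, starts with 'pre' (count: 1)
  'pretest' -> YES, starts with 'pre' (count: 2)
  'rebuild' -> no (count: 2)
  'disagree' -> no (count: 2)
  'dislike' -> no (count: 2)
  'sing' -> no (count: 2)
  'cat' -> no (count: 2)
Total with prefix 'pre': 2

2


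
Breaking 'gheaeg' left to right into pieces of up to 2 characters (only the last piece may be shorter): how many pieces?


'gheaeg' has 6 characters.
Chunking with max size 2:
  Chunk 1: 'gh' (positions 0-1)
  Chunk 2: 'ea' (positions 2-3)
  Chunk 3: 'eg' (positions 4-5)
Total chunks: ceil(6 / 2) = 3

3


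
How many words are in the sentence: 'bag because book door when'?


Counting words by splitting on spaces:
  Word 1: 'bag'
  Word 2: 'because'
  Word 3: 'book'
  Word 4: 'door'
  Word 5: 'when'
Total words: 5

5


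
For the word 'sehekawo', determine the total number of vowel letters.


Scanning each character of 'sehekawo':
  Position 1: 's' -> consonant (running count: 0)
  Position 2: 'e' -> vowel (running count: 1)
  Position 3: 'h' -> consonant (running count: 1)
  Position 4: 'e' -> vowel (running count: 2)
  Position 5: 'k' -> consonant (running count: 2)
  Position 6: 'a' -> vowel (running count: 3)
  Position 7: 'w' -> consonant (running count: 3)
  Position 8: 'o' -> vowel (running count: 4)
Total vowels: 4

4


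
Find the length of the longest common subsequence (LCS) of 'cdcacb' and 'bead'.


DP table for LCS of 'cdcacb' and 'bead':
       b  e  a  d
    0  0  0  0  0
  c 0  0  0  0  0
  d 0  0  0  0  1
  c 0  0  0  0  1
  a 0  0  0  1  1
  c 0  0  0  1  1
  b 0  1  1  1  1
LCS: 'd'
LCS length = 1

1


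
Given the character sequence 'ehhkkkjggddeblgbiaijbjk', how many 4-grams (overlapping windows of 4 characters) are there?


String 'ehhkkkjggddeblgbiaijbjk' has length L = 23.
Number of overlapping n-grams = L - n + 1
Substituting: 23 - 4 + 1 = 20

20


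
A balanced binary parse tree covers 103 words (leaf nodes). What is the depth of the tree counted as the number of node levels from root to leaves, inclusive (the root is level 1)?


In a balanced binary tree with n leaves the deepest leaf is ceil(log2(n)) edges below the root,
so counting node levels inclusive of root and leaves gives ceil(log2(n)) + 1 levels.
log2(103) = 6.6865
ceil(6.6865) = 7
levels = 7 + 1 = 8

8


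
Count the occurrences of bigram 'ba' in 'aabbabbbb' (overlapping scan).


Scanning 'aabbabbbb' for bigram 'ba':
  Position 0: 'aa' -> no
  Position 1: 'ab' -> no
  Position 2: 'bb' -> no
  Position 3: 'ba' -> MATCH
  Position 4: 'ab' -> no
  Position 5: 'bb' -> no
  Position 6: 'bb' -> no
  Position 7: 'bb' -> no
Total matches: 1

1


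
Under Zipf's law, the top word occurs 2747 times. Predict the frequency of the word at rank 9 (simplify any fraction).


Zipf's law: freq(rank) = f1 / rank
f1 = 2747, rank = 9
freq = 2747 / 9
GCD(2747, 9) = 1
Simplified: 2747/9

2747/9


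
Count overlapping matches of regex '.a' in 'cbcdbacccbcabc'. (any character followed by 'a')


Pattern: .a means any character followed by 'a'.
Scanning 'cbcdbacccbcabc' position-by-position:
  Pos 0: window 'cb' -> no
  Pos 1: window 'bc' -> no
  Pos 2: window 'cd' -> no
  Pos 3: window 'db' -> no
  Pos 4: window 'ba' -> MATCH
  Pos 5: window 'ac' -> no
  Pos 6: window 'cc' -> no
  Pos 7: window 'cc' -> no
  Pos 8: window 'cb' -> no
  Pos 9: window 'bc' -> no
  Pos 10: window 'ca' -> MATCH
  Pos 11: window 'ab' -> no
  Pos 12: window 'bc' -> no
  Pos 13: window 'c' -> no
Total matches: 2

2


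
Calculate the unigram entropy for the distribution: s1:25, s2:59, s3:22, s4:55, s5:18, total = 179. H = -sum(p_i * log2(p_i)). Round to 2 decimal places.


Computing entropy H = -sum(p_i * log2(p_i)):
  s1: p = 25/179 = 0.1397, -p*log2(p) = 0.3966
  s2: p = 59/179 = 0.3296, -p*log2(p) = 0.5278
  s3: p = 22/179 = 0.1229, -p*log2(p) = 0.3717
  s4: p = 55/179 = 0.3073, -p*log2(p) = 0.5231
  s5: p = 18/179 = 0.1006, -p*log2(p) = 0.3332
H = sum of terms = 2.1524
Rounded to 2 decimals: 2.15

2.15


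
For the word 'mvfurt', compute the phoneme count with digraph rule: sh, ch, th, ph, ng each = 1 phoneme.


Parsing 'mvfurt' greedily, digraphs first:
  'm' -> consonant phoneme (phonemes so far: 1)
  'v' -> consonant phoneme (phonemes so far: 2)
  'f' -> consonant phoneme (phonemes so far: 3)
  'u' -> vowel phoneme (phonemes so far: 4)
  'r' -> consonant phoneme (phonemes so far: 5)
  't' -> consonant phoneme (phonemes so far: 6)
Total phonemes: 6

6


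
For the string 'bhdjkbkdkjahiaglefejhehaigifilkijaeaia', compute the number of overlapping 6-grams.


String 'bhdjkbkdkjahiaglefejhehaigifilkijaeaia' has length L = 38.
Number of overlapping n-grams = L - n + 1
Substituting: 38 - 6 + 1 = 33

33


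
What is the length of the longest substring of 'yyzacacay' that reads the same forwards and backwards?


Scanning 'yyzacacay' for palindromic substrings.
Substring at positions 3-7: 'acaca'.
Check: reverse('acaca') = 'acaca' -> palindrome confirmed.
Neighbouring characters ('z' / 'y') break symmetry, so it cannot extend further.
No longer palindromic substring exists; longest length = 5

5


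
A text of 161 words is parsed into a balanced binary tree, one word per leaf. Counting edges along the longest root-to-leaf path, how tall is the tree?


In a balanced binary tree with n leaves the deepest leaf is ceil(log2(n)) edges below the root.
log2(161) = 7.3309
ceil(7.3309) = 8
height (edges) = 8

8


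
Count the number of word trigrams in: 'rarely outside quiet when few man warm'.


Word trigrams from [7] words:
  Trigram 1: (rarely outside quiet)
  Trigram 2: (outside quiet when)
  Trigram 3: (quiet when few)
  Trigram 4: (when few man)
  Trigram 5: (few man warm)
Total word trigrams: 7 - 2 = 5

5


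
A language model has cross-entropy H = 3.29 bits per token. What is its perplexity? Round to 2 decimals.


Perplexity formula: PP = 2^H
H = 3.29
PP = 2^3.29
Decompose: 2^3.29 = 2^3 * 2^0.29
2^3 = 8, 2^0.29 ~ 1.2226403
PP ~ 8 * 1.2226403 = 9.7811224
Rounded to 2 decimals: 9.78

9.78


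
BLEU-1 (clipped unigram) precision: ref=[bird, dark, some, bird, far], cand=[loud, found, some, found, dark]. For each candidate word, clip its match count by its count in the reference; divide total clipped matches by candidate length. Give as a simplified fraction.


Reference word counts: {'bird': 2, 'dark': 1, 'far': 1, 'some': 1}
Checking each candidate word (with clipping):
  'loud' -> not in reference -> no match (matches: 0)
  'found' -> not in reference -> no match (matches: 0)
  'some' -> in reference (ref count 1, used 1/1) -> match (matches: 1)
  'found' -> not in reference -> no match (matches: 1)
  'dark' -> in reference (ref count 1, used 1/1) -> match (matches: 2)
Clipped matches: 2, Candidate length: 5
Precision = 2/5

2/5


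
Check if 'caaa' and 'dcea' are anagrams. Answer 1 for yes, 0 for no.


Sort characters of 'caaa': 'aaac'
Sort characters of 'dcea': 'acde'
Sorted forms differ -> they are NOT anagrams
Result: 0

0


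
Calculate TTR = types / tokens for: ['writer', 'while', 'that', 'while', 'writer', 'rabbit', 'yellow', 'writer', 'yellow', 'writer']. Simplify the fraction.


Tokens: 10
Unique types: ('rabbit', 'that', 'while', 'writer', 'yellow') = 5
TTR = 5/10
Simplify: divide both by 5 -> 1/2
TTR = 1/2

1/2
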